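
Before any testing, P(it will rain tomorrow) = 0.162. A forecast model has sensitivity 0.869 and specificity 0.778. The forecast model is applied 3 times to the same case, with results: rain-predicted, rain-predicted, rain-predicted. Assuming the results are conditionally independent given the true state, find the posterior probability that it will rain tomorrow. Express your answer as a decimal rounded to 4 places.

With H the event that it will rain tomorrow, the joint likelihood of the observed sequence is P(data|H) = 0.869·0.869·0.869 = 0.65623 and P(data|¬H) = 0.222·0.222·0.222 = 0.010941.
Bayes: P(H|data) = 0.162·0.65623 / (0.162·0.65623 + 0.838·0.010941) = 0.10631/0.11548 = 0.9206.

Posterior P(H) ≈ 0.9206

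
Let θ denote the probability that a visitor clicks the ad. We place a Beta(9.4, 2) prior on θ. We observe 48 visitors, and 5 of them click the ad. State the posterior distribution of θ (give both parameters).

The binomial likelihood is conjugate to the Beta prior: with 5 successes and 43 failures, the posterior is Beta(9.4+5, 2+43) = Beta(14.4, 45).

Posterior: Beta(14.4, 45)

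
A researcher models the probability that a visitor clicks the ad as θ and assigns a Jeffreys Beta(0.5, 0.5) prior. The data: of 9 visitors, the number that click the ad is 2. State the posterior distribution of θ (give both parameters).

The binomial likelihood is conjugate to the Beta prior: with 2 successes and 7 failures, the posterior is Beta(0.5+2, 0.5+7) = Beta(2.5, 7.5).

Posterior: Beta(2.5, 7.5)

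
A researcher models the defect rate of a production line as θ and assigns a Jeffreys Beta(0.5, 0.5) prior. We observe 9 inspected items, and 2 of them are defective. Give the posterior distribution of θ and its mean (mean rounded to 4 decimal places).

The binomial likelihood is conjugate to the Beta prior: with 2 successes and 7 failures, the posterior is Beta(0.5+2, 0.5+7) = Beta(2.5, 7.5).
Posterior mean = α/(α+β) = 2.5/10 = 0.2500.

Posterior: Beta(2.5, 7.5); mean ≈ 0.2500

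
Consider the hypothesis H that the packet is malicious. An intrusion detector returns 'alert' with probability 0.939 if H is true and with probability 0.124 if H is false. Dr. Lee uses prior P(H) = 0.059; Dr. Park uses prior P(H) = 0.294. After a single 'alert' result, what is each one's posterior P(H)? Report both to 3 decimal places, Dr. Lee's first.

Dr. Lee: 0.322; Dr. Park: 0.759

P('+'|H) = 0.939, P('+'|¬H) = 0.124.
Dr. Lee: numerator 0.939·0.059 = 0.055401; evidence = 0.055401+0.124·0.941 = 0.17208; posterior = 0.322.
Dr. Park: numerator 0.939·0.294 = 0.27607; evidence = 0.27607+0.124·0.706 = 0.36361; posterior = 0.759.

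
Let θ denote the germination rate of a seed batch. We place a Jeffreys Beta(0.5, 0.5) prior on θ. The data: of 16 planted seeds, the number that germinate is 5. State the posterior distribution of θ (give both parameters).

Observing 5 successes and 11 failures updates Beta(0.5, 0.5) by adding the success and failure counts to the two shape parameters: α = 0.5+5 = 5.5, β = 0.5+11 = 11.5.

Posterior: Beta(5.5, 11.5)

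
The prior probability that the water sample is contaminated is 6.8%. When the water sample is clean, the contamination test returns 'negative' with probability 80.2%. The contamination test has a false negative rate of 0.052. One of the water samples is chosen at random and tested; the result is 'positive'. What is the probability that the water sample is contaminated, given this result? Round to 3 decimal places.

Let H be the event that the water sample is contaminated. P(H) = 0.068, so P(¬H) = 0.932. With E the 'positive' result, P(E|H) = 0.948 and P(E|¬H) = 0.198.
P(E) = 0.948·0.068 + 0.198·0.932 = 0.064464 + 0.18454 = 0.24900.
By Bayes' theorem, P(H|E) = 0.064464 / 0.24900 = 0.259.

P(H | E) ≈ 0.259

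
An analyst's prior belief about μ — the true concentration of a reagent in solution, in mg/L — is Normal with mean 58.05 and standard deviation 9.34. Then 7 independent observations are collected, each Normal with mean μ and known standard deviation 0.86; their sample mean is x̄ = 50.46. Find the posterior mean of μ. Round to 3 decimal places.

Posterior mean ≈ 50.469

Prior precision 1/τ₀² = 1/9.34² = 0.0114632; data precision n/σ² = 7/0.86² = 9.46458.
Posterior precision = 0.0114632 + 9.46458 = 9.47604.
Posterior mean = (0.0114632·58.05 + 9.46458·50.46) / 9.47604 = 50.469.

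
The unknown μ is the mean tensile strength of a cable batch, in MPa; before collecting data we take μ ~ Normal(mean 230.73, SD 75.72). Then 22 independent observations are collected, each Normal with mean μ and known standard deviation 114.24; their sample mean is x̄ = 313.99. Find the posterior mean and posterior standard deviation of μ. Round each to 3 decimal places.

Posterior mean ≈ 306.183; posterior SD ≈ 23.186

Prior precision 1/τ₀² = 1/75.72² = 0.00017441; data precision n/σ² = 22/114.24² = 0.00168572.
Posterior precision = 0.00017441 + 0.00168572 = 0.00186014, giving posterior SD = 1/√0.00186014 = 23.186.
Posterior mean = (0.00017441·230.73 + 0.00168572·313.99) / 0.00186014 = 306.183.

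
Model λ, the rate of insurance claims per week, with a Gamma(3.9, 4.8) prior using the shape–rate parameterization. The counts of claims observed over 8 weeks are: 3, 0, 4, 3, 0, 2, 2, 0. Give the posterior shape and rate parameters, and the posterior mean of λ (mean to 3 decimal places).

Posterior: Gamma(shape=17.9, rate=12.8); mean ≈ 1.398

The Poisson likelihood adds the total count to the shape and the number of exposure periods to the rate. Here ∑xᵢ = 14 and n = 8, so shape 3.9→17.9 and rate 4.8→12.8.
E[λ | data] = 17.9/12.8 = 1.398.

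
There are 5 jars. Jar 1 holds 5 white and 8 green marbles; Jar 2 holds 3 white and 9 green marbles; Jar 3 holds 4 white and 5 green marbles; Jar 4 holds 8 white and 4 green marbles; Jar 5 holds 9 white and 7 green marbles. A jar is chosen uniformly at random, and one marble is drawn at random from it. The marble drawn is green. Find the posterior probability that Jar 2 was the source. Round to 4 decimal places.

P(green|Jar 1) = 0.6154; P(green|Jar 2) = 0.75; P(green|Jar 3) = 0.5556; P(green|Jar 4) = 0.3333; P(green|Jar 5) = 0.4375.
Prior × likelihood for each source: 0.2·0.6154=0.1231, 0.2·0.75=0.1500, 0.2·0.5556=0.1111, 0.2·0.3333=0.06667, 0.2·0.4375=0.08750. Summing gives P(green) = 0.53835.
P(Jar 2 | green) = 0.1500 / 0.53835 = 0.2786.

Posterior probability ≈ 0.2786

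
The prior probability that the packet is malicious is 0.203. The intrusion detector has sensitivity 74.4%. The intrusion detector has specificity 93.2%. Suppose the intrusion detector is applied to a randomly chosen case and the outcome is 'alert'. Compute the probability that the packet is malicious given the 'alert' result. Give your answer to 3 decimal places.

Let H be the event that the packet is malicious. P(H) = 0.203, so P(¬H) = 0.797. With E the 'alert' result, P(E|H) = 0.744 and P(E|¬H) = 0.068.
P(E) = 0.744·0.203 + 0.068·0.797 = 0.15103 + 0.054196 = 0.20523.
By Bayes' theorem, P(H|E) = 0.15103 / 0.20523 = 0.736.

P(H | E) ≈ 0.736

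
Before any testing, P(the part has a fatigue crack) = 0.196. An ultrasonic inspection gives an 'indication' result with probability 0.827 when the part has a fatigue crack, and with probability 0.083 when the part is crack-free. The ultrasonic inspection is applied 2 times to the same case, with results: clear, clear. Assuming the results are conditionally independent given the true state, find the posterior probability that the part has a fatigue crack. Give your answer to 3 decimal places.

Posterior P(H) ≈ 0.009

With H the event that the part has a fatigue crack, the joint likelihood of the observed sequence is P(data|H) = 0.173·0.173 = 0.029929 and P(data|¬H) = 0.917·0.917 = 0.84089.
Bayes: P(H|data) = 0.196·0.029929 / (0.196·0.029929 + 0.804·0.84089) = 0.0058661/0.68194 = 0.0086.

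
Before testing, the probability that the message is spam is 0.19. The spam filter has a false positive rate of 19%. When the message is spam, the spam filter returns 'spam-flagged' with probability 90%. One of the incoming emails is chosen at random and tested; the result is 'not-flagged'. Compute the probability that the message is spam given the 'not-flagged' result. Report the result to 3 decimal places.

P(H | E) ≈ 0.028

Write H for 'the message is spam'. Prior odds H:¬H = 0.19/0.81 = 0.23457. For the 'not-flagged' outcome, the likelihood ratio is 0.1/0.81 = 0.12346.
Posterior odds = 0.23457 × 0.12346 = 0.028959, so P(H|E) = 0.028959/(1+0.028959) = 0.028.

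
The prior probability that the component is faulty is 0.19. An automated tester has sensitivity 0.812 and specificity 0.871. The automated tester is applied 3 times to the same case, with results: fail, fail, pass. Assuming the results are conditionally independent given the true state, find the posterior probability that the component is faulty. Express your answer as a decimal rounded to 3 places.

Let H be the event that the component is faulty; start with P(H) = 0.19. P('fail'|H) = 0.812, P('fail'|¬H) = 0.129.
Update on result 1 ('fail'): P(H) ← 0.812·0.1900 / (0.812·0.1900 + 0.129·0.8100) = 0.15428/0.25877 = 0.5962.
Update on result 2 ('fail'): P(H) ← 0.812·0.5962 / (0.812·0.5962 + 0.129·0.4038) = 0.48412/0.53621 = 0.9029.
Update on result 3 ('pass'): P(H) ← 0.188·0.9029 / (0.188·0.9029 + 0.871·0.0971) = 0.16974/0.25435 = 0.6673.

Posterior P(H) ≈ 0.667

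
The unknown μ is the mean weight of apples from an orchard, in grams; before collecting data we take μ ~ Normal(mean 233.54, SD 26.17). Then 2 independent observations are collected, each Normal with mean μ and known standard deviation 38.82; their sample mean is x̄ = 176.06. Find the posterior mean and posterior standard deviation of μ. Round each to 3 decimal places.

Prior precision 1/τ₀² = 1/26.17² = 0.00146013; data precision n/σ² = 2/38.82² = 0.00132715.
Posterior precision = 0.00146013 + 0.00132715 = 0.00278728, giving posterior SD = 1/√0.00278728 = 18.941.
Posterior mean = (0.00146013·233.54 + 0.00132715·176.06) / 0.00278728 = 206.171.

Posterior mean ≈ 206.171; posterior SD ≈ 18.941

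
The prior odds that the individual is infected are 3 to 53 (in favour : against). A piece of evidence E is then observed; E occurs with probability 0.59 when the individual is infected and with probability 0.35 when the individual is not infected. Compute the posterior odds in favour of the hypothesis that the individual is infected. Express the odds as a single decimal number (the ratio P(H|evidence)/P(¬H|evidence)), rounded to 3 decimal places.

Prior odds = 3/53 = 0.056604. In log-odds, ln(0.056604) = -2.8717.
Add log likelihood ratio: ln(1.6857) = 0.52219.
Posterior log-odds = -2.3495, so posterior odds = exp(-2.3495) = 0.095418.

Posterior odds ≈ 0.095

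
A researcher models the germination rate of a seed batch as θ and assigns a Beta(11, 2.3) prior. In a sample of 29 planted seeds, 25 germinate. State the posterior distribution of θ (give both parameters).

Posterior: Beta(36, 6.3)

Observing 25 successes and 4 failures updates Beta(11, 2.3) by adding the success and failure counts to the two shape parameters: α = 11+25 = 36, β = 2.3+4 = 6.3.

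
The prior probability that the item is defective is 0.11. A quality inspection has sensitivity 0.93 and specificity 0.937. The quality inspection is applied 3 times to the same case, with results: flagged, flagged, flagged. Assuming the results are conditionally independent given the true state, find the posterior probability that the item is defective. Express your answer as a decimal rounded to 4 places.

With H the event that the item is defective, the joint likelihood of the observed sequence is P(data|H) = 0.93·0.93·0.93 = 0.80436 and P(data|¬H) = 0.063·0.063·0.063 = 0.00025005.
Bayes: P(H|data) = 0.11·0.80436 / (0.11·0.80436 + 0.89·0.00025005) = 0.088479/0.088702 = 0.9975.

Posterior P(H) ≈ 0.9975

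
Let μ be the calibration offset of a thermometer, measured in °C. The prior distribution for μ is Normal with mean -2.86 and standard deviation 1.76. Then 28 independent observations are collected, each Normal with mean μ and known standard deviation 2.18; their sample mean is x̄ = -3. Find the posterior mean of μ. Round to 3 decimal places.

Posterior mean ≈ -2.993

Prior precision 1/τ₀² = 1/1.76² = 0.322831; data precision n/σ² = 28/2.18² = 5.89176.
Posterior precision = 0.322831 + 5.89176 = 6.21459.
Posterior mean = (0.322831·-2.86 + 5.89176·-3) / 6.21459 = -2.993.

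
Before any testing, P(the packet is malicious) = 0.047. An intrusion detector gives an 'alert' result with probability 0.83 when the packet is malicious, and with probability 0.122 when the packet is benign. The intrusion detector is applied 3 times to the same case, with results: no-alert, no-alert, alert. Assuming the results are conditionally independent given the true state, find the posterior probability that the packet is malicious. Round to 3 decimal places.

Posterior P(H) ≈ 0.012

Let H be the event that the packet is malicious; start with P(H) = 0.047. P('alert'|H) = 0.83, P('alert'|¬H) = 0.122.
Update on result 1 ('no-alert'): P(H) ← 0.17·0.0470 / (0.17·0.0470 + 0.878·0.9530) = 0.0079900/0.84472 = 0.0095.
Update on result 2 ('no-alert'): P(H) ← 0.17·0.0095 / (0.17·0.0095 + 0.878·0.9905) = 0.0016080/0.87130 = 0.0018.
Update on result 3 ('alert'): P(H) ← 0.83·0.0018 / (0.83·0.0018 + 0.122·0.9982) = 0.0015318/0.12331 = 0.0124.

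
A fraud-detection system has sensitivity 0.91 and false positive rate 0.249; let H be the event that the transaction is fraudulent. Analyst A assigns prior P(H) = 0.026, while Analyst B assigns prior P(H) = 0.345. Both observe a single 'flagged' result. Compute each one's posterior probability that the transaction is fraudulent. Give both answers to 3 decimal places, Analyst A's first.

P('+'|H) = 0.91, P('+'|¬H) = 0.249.
Analyst A: numerator 0.91·0.026 = 0.023660; evidence = 0.023660+0.249·0.974 = 0.26619; posterior = 0.089.
Analyst B: numerator 0.91·0.345 = 0.31395; evidence = 0.31395+0.249·0.655 = 0.47705; posterior = 0.658.

Analyst A: 0.089; Analyst B: 0.658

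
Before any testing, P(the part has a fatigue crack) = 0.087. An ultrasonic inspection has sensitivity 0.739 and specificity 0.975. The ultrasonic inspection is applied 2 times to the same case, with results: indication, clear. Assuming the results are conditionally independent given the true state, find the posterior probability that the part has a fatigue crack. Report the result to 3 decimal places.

Posterior P(H) ≈ 0.430

With H the event that the part has a fatigue crack, the joint likelihood of the observed sequence is P(data|H) = 0.739·0.261 = 0.19288 and P(data|¬H) = 0.025·0.975 = 0.024375.
Bayes: P(H|data) = 0.087·0.19288 / (0.087·0.19288 + 0.913·0.024375) = 0.016780/0.039035 = 0.4299.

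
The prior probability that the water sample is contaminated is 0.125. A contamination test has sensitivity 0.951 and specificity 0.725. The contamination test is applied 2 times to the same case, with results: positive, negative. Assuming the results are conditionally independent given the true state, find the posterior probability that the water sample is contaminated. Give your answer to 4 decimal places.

Let H be the event that the water sample is contaminated; start with P(H) = 0.125. P('positive'|H) = 0.951, P('positive'|¬H) = 0.275.
Update on result 1 ('positive'): P(H) ← 0.951·0.1250 / (0.951·0.1250 + 0.275·0.8750) = 0.11887/0.35950 = 0.3307.
Update on result 2 ('negative'): P(H) ← 0.049·0.3307 / (0.049·0.3307 + 0.725·0.6693) = 0.016203/0.50147 = 0.0323.

Posterior P(H) ≈ 0.0323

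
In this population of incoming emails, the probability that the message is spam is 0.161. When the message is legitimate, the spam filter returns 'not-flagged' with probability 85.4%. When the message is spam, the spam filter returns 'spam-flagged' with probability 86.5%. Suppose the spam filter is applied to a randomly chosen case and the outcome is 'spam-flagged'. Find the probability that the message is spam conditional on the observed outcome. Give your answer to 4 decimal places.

P(H | E) ≈ 0.5320

Let H be the event that the message is spam. P(H) = 0.161, so P(¬H) = 0.839. With E the 'spam-flagged' result, P(E|H) = 0.865 and P(E|¬H) = 0.146.
P(E) = 0.865·0.161 + 0.146·0.839 = 0.13926 + 0.12249 = 0.26176.
By Bayes' theorem, P(H|E) = 0.13926 / 0.26176 = 0.5320.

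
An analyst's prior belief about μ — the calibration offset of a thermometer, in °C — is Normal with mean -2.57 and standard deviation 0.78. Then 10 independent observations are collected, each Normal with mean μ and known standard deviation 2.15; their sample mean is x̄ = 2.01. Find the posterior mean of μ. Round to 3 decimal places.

Posterior mean ≈ 0.033

Prior precision 1/τ₀² = 1/0.78² = 1.64366; data precision n/σ² = 10/2.15² = 2.16333.
Posterior precision = 1.64366 + 2.16333 = 3.80699.
Posterior mean = (1.64366·-2.57 + 2.16333·2.01) / 3.80699 = 0.033.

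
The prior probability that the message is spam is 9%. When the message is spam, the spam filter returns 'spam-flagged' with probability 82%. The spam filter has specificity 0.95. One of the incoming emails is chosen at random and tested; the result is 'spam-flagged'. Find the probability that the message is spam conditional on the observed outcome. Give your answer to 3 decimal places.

Let H be the event that the message is spam. P(H) = 0.09, so P(¬H) = 0.91. With E the 'spam-flagged' result, P(E|H) = 0.82 and P(E|¬H) = 0.05.
P(E) = 0.82·0.09 + 0.05·0.91 = 0.073800 + 0.045500 = 0.11930.
By Bayes' theorem, P(H|E) = 0.073800 / 0.11930 = 0.619.

P(H | E) ≈ 0.619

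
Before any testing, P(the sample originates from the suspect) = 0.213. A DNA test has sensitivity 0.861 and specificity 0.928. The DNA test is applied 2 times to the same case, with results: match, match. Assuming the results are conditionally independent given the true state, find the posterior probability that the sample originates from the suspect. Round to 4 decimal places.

With H the event that the sample originates from the suspect, the joint likelihood of the observed sequence is P(data|H) = 0.861·0.861 = 0.74132 and P(data|¬H) = 0.072·0.072 = 0.0051840.
Bayes: P(H|data) = 0.213·0.74132 / (0.213·0.74132 + 0.787·0.0051840) = 0.15790/0.16198 = 0.9748.

Posterior P(H) ≈ 0.9748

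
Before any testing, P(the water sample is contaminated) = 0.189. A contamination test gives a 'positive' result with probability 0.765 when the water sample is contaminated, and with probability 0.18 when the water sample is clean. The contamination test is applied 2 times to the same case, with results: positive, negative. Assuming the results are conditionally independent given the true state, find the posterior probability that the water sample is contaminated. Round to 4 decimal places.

Posterior P(H) ≈ 0.2211

With H the event that the water sample is contaminated, the joint likelihood of the observed sequence is P(data|H) = 0.765·0.235 = 0.17977 and P(data|¬H) = 0.18·0.82 = 0.14760.
Bayes: P(H|data) = 0.189·0.17977 / (0.189·0.17977 + 0.811·0.14760) = 0.033977/0.15368 = 0.2211.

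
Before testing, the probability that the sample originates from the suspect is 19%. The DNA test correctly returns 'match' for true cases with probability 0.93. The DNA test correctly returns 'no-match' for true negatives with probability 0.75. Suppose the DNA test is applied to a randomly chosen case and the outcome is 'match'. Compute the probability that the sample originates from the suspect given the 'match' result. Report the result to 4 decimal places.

Let H be the event that the sample originates from the suspect. P(H) = 0.19, so P(¬H) = 0.81. With E the 'match' result, P(E|H) = 0.93 and P(E|¬H) = 0.25.
P(E) = 0.93·0.19 + 0.25·0.81 = 0.17670 + 0.20250 = 0.37920.
By Bayes' theorem, P(H|E) = 0.17670 / 0.37920 = 0.4660.

P(H | E) ≈ 0.4660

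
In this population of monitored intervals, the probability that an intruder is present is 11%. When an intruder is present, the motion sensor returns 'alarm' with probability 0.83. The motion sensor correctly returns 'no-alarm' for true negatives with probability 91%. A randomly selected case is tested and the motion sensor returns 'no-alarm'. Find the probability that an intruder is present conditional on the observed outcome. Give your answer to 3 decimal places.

Let H be the event that an intruder is present. P(H) = 0.11, so P(¬H) = 0.89. With E the 'no-alarm' result, P(E|H) = 0.17 and P(E|¬H) = 0.91.
P(E) = 0.17·0.11 + 0.91·0.89 = 0.018700 + 0.80990 = 0.82860.
By Bayes' theorem, P(H|E) = 0.018700 / 0.82860 = 0.023.

P(H | E) ≈ 0.023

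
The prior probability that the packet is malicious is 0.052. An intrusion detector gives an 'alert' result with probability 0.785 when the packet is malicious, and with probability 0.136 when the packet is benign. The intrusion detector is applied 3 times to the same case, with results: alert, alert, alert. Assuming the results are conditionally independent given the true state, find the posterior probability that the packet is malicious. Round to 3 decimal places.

Posterior P(H) ≈ 0.913

With H the event that the packet is malicious, the joint likelihood of the observed sequence is P(data|H) = 0.785·0.785·0.785 = 0.48374 and P(data|¬H) = 0.136·0.136·0.136 = 0.0025155.
Bayes: P(H|data) = 0.052·0.48374 / (0.052·0.48374 + 0.948·0.0025155) = 0.025154/0.027539 = 0.9134.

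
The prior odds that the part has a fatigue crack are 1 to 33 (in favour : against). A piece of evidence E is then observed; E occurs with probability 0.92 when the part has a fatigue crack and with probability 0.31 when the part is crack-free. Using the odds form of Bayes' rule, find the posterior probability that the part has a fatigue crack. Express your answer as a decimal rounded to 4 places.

Prior odds = 1/33 = 0.030303. In log-odds, ln(0.030303) = -3.4965.
Add log likelihood ratio: ln(2.9677) = 1.0878.
Posterior log-odds = -2.4087, so posterior odds = exp(-2.4087) = 0.089932. Converting, P(H|E) = 0.089932/1.0899 = 0.0825.

Posterior probability ≈ 0.0825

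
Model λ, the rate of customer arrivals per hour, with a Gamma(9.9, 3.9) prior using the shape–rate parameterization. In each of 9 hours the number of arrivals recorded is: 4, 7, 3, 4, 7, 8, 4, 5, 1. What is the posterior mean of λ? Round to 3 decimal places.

The Poisson likelihood adds the total count to the shape and the number of exposure periods to the rate. Here ∑xᵢ = 43 and n = 9, so shape 9.9→52.9 and rate 3.9→12.9.
E[λ | data] = 52.9/12.9 = 4.101.

Posterior mean ≈ 4.101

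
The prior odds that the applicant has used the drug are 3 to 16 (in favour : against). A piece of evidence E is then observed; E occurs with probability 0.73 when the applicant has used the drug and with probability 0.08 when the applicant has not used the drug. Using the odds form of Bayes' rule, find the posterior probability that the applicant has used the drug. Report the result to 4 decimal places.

Posterior probability ≈ 0.6311

Prior odds = 3/16 = 0.18750. In log-odds, ln(0.18750) = -1.6740.
Add log likelihood ratio: ln(9.1250) = 2.2110.
Posterior log-odds = 0.53704, so posterior odds = exp(0.53704) = 1.7109. Converting, P(H|E) = 1.7109/2.7109 = 0.6311.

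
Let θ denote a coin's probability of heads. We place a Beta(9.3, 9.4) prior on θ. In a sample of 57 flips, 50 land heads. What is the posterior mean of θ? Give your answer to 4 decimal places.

The binomial likelihood is conjugate to the Beta prior: with 50 successes and 7 failures, the posterior is Beta(9.3+50, 9.4+7) = Beta(59.3, 16.4).
Posterior mean = α/(α+β) = 59.3/75.7 = 0.7834.

Posterior mean ≈ 0.7834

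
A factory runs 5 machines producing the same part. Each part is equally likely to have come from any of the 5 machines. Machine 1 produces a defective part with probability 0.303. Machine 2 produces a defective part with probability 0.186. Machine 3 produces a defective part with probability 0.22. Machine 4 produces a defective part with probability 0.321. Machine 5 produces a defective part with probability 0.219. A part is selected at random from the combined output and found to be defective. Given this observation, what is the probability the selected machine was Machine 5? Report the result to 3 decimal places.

P(defective|M1) = 0.303; P(defective|M2) = 0.186; P(defective|M3) = 0.22; P(defective|M4) = 0.321; P(defective|M5) = 0.219.
Prior × likelihood for each source: 0.2·0.303=0.06060, 0.2·0.186=0.03720, 0.2·0.22=0.04400, 0.2·0.321=0.06420, 0.2·0.219=0.04380. Summing gives P(defective) = 0.24980.
P(Machine 5 | defective) = 0.04380 / 0.24980 = 0.175.

Posterior probability ≈ 0.175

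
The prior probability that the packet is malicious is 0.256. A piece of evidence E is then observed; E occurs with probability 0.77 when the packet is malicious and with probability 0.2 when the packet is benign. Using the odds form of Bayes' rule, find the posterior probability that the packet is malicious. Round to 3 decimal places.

Posterior probability ≈ 0.570

Prior odds = 0.256/(1−0.256) = 0.34409. In log-odds, ln(0.34409) = -1.0669.
Add log likelihood ratio: ln(3.8500) = 1.3481.
Posterior log-odds = 0.28121, so posterior odds = exp(0.28121) = 1.3247. Converting, P(H|E) = 1.3247/2.3247 = 0.570.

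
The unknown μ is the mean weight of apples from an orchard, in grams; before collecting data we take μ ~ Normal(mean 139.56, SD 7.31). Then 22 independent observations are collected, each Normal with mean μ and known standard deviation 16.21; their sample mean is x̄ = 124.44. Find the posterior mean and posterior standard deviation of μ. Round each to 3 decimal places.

Posterior mean ≈ 127.202; posterior SD ≈ 3.124

With known σ, the Normal prior is conjugate. Weight on the data is w = (n/σ²)/(n/σ² + 1/τ₀²) = 0.0837253/(0.0837253+0.0187139) = 0.81732.
Posterior mean = w·x̄ + (1−w)·μ₀ = 0.81732·124.44 + 0.18268·139.56 = 127.202. Posterior variance = 1/(0.0837253+0.0187139) = 9.76189, so SD = 3.124.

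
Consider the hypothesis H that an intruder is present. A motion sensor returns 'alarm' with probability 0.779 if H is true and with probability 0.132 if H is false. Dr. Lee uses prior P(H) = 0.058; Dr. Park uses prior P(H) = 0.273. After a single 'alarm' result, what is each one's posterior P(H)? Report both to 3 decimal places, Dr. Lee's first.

P('+'|H) = 0.779, P('+'|¬H) = 0.132.
Dr. Lee: numerator 0.779·0.058 = 0.045182; evidence = 0.045182+0.132·0.942 = 0.16953; posterior = 0.267.
Dr. Park: numerator 0.779·0.273 = 0.21267; evidence = 0.21267+0.132·0.727 = 0.30863; posterior = 0.689.

Dr. Lee: 0.267; Dr. Park: 0.689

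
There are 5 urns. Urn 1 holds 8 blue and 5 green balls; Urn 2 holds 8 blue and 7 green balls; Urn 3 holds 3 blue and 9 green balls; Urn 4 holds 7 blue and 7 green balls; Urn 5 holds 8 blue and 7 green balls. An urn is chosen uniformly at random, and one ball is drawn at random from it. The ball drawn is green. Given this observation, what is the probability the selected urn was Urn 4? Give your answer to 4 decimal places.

Posterior probability ≈ 0.1947

P(green|Urn 1) = 0.3846; P(green|Urn 2) = 0.4667; P(green|Urn 3) = 0.75; P(green|Urn 4) = 0.5; P(green|Urn 5) = 0.4667.
Prior × likelihood for each source: 0.2·0.3846=0.07692, 0.2·0.4667=0.09333, 0.2·0.75=0.1500, 0.2·0.5=0.1000, 0.2·0.4667=0.09333. Summing gives P(green) = 0.51359.
P(Urn 4 | green) = 0.1000 / 0.51359 = 0.1947.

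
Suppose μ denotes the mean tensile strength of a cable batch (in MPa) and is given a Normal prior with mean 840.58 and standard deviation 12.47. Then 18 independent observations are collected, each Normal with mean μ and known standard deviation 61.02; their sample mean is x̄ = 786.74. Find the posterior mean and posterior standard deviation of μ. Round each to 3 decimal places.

Posterior mean ≈ 817.475; posterior SD ≈ 9.422

With known σ, the Normal prior is conjugate. Weight on the data is w = (n/σ²)/(n/σ² + 1/τ₀²) = 0.00483424/(0.00483424+0.00643083) = 0.42914.
Posterior mean = w·x̄ + (1−w)·μ₀ = 0.42914·786.74 + 0.57086·840.58 = 817.475. Posterior variance = 1/(0.00483424+0.00643083) = 88.7700, so SD = 9.422.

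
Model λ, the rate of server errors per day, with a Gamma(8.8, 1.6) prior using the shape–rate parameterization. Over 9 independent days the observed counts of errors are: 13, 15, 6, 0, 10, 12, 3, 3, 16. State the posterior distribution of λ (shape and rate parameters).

Posterior: Gamma(shape=86.8, rate=10.6)

The Poisson likelihood adds the total count to the shape and the number of exposure periods to the rate. Here ∑xᵢ = 78 and n = 9, so shape 8.8→86.8 and rate 1.6→10.6.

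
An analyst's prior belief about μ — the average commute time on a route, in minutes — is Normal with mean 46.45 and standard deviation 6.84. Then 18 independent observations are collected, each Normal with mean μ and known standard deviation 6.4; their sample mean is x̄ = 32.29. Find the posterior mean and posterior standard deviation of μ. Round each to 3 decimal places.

Posterior mean ≈ 32.947; posterior SD ≈ 1.473

Prior precision 1/τ₀² = 1/6.84² = 0.0213741; data precision n/σ² = 18/6.4² = 0.439453.
Posterior precision = 0.0213741 + 0.439453 = 0.460827, giving posterior SD = 1/√0.460827 = 1.473.
Posterior mean = (0.0213741·46.45 + 0.439453·32.29) / 0.460827 = 32.947.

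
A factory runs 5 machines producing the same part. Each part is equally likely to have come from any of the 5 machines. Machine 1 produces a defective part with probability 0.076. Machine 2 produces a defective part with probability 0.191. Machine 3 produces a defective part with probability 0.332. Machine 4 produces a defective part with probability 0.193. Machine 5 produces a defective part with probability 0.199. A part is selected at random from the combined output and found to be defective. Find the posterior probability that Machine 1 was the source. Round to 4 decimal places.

P(defective|M1) = 0.076; P(defective|M2) = 0.191; P(defective|M3) = 0.332; P(defective|M4) = 0.193; P(defective|M5) = 0.199.
Prior × likelihood for each source: 0.2·0.076=0.01520, 0.2·0.191=0.03820, 0.2·0.332=0.06640, 0.2·0.193=0.03860, 0.2·0.199=0.03980. Summing gives P(defective) = 0.19820.
P(Machine 1 | defective) = 0.01520 / 0.19820 = 0.0767.

Posterior probability ≈ 0.0767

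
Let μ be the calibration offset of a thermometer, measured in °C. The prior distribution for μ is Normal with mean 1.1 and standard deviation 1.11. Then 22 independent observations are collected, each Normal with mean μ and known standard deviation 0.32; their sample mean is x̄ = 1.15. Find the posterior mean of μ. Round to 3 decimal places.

Posterior mean ≈ 1.150

Prior precision 1/τ₀² = 1/1.11² = 0.811622; data precision n/σ² = 22/0.32² = 214.844.
Posterior precision = 0.811622 + 214.844 = 215.655.
Posterior mean = (0.811622·1.1 + 214.844·1.15) / 215.655 = 1.150.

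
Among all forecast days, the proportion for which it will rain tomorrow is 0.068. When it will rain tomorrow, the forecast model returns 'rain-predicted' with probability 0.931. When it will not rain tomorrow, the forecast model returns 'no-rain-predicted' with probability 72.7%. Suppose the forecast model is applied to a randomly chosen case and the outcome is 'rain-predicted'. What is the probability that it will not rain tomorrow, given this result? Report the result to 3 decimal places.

Write H for 'it will rain tomorrow'. Prior odds H:¬H = 0.068/0.932 = 0.072961. For the 'rain-predicted' outcome, the likelihood ratio is 0.931/0.273 = 3.4103.
Posterior odds = 0.072961 × 3.4103 = 0.24882, so P(H|E) = 0.24882/(1+0.24882) = 0.199. Then P(¬H|E) = 1 − 0.199 = 0.801.

P(¬H | E) ≈ 0.801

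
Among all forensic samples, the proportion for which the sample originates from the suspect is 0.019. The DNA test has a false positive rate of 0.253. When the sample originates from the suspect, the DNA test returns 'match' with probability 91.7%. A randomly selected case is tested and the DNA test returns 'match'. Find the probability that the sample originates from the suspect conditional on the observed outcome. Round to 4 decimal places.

Write H for 'the sample originates from the suspect'. Prior odds H:¬H = 0.019/0.981 = 0.019368. For the 'match' outcome, the likelihood ratio is 0.917/0.253 = 3.6245.
Posterior odds = 0.019368 × 3.6245 = 0.070199, so P(H|E) = 0.070199/(1+0.070199) = 0.0656.

P(H | E) ≈ 0.0656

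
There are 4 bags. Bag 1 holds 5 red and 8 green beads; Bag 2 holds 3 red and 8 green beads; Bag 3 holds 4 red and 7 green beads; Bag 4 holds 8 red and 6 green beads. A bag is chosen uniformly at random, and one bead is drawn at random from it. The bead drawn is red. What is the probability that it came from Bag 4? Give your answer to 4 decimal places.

Tabulate prior·likelihood by source: [1] prior 0.25, lik 0.3846, product 0.09615; [2] prior 0.25, lik 0.2727, product 0.06818; [3] prior 0.25, lik 0.3636, product 0.09091; [4] prior 0.25, lik 0.5714, product 0.1429.
Normalizing constant = 0.39810; the posterior for Bag 4 is its product over the sum, 0.1429/0.39810 = 0.3588.

Posterior probability ≈ 0.3588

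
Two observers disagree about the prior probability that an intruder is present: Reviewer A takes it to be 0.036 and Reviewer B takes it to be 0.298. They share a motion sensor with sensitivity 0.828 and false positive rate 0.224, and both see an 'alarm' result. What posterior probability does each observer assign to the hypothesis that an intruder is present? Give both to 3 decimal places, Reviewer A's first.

Reviewer A: 0.121; Reviewer B: 0.611

P('+'|H) = 0.828, P('+'|¬H) = 0.224.
Reviewer A: numerator 0.828·0.036 = 0.029808; evidence = 0.029808+0.224·0.964 = 0.24574; posterior = 0.121.
Reviewer B: numerator 0.828·0.298 = 0.24674; evidence = 0.24674+0.224·0.702 = 0.40399; posterior = 0.611.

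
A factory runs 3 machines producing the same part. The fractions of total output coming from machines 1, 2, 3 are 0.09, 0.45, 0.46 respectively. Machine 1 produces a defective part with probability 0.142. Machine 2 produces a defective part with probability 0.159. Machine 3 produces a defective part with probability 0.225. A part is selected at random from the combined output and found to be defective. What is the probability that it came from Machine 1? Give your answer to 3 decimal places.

Posterior probability ≈ 0.068

P(defective|M1) = 0.142; P(defective|M2) = 0.159; P(defective|M3) = 0.225.
Prior × likelihood for each source: 0.09·0.142=0.01278, 0.45·0.159=0.07155, 0.46·0.225=0.1035. Summing gives P(defective) = 0.18783.
P(Machine 1 | defective) = 0.01278 / 0.18783 = 0.068.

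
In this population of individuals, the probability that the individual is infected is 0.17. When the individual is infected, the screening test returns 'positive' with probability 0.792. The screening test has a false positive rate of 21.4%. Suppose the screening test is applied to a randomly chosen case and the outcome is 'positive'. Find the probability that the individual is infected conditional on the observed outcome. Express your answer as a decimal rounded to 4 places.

Write H for 'the individual is infected'. Prior odds H:¬H = 0.17/0.83 = 0.20482. For the 'positive' outcome, the likelihood ratio is 0.792/0.214 = 3.7009.
Posterior odds = 0.20482 × 3.7009 = 0.75802, so P(H|E) = 0.75802/(1+0.75802) = 0.4312.

P(H | E) ≈ 0.4312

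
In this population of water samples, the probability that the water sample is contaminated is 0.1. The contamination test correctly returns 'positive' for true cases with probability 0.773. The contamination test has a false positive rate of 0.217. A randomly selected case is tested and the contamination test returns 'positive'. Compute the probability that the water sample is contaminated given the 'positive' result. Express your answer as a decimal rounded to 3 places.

Write H for 'the water sample is contaminated'. Prior odds H:¬H = 0.1/0.9 = 0.11111. For the 'positive' outcome, the likelihood ratio is 0.773/0.217 = 3.5622.
Posterior odds = 0.11111 × 3.5622 = 0.39580, so P(H|E) = 0.39580/(1+0.39580) = 0.284.

P(H | E) ≈ 0.284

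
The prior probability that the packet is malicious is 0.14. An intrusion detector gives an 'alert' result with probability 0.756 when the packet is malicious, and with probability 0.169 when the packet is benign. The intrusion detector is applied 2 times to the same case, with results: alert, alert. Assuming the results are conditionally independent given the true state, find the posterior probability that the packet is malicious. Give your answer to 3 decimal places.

Posterior P(H) ≈ 0.765

Let H be the event that the packet is malicious; start with P(H) = 0.14. P('alert'|H) = 0.756, P('alert'|¬H) = 0.169.
Update on result 1 ('alert'): P(H) ← 0.756·0.1400 / (0.756·0.1400 + 0.169·0.8600) = 0.10584/0.25118 = 0.4214.
Update on result 2 ('alert'): P(H) ← 0.756·0.4214 / (0.756·0.4214 + 0.169·0.5786) = 0.31856/0.41634 = 0.7651.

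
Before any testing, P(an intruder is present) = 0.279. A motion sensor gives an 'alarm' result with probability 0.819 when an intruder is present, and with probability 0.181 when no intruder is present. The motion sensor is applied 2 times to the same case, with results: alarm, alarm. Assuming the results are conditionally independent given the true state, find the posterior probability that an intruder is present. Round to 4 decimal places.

Let H be the event that an intruder is present; start with P(H) = 0.279. P('alarm'|H) = 0.819, P('alarm'|¬H) = 0.181.
Update on result 1 ('alarm'): P(H) ← 0.819·0.2790 / (0.819·0.2790 + 0.181·0.7210) = 0.22850/0.35900 = 0.6365.
Update on result 2 ('alarm'): P(H) ← 0.819·0.6365 / (0.819·0.6365 + 0.181·0.3635) = 0.52128/0.58708 = 0.8879.

Posterior P(H) ≈ 0.8879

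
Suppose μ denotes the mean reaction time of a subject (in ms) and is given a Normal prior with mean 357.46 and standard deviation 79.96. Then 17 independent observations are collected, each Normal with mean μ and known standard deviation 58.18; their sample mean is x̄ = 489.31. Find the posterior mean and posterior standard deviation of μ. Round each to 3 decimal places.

Prior precision 1/τ₀² = 1/79.96² = 0.00015641; data precision n/σ² = 17/58.18² = 0.00502229.
Posterior precision = 0.00015641 + 0.00502229 = 0.00517869, giving posterior SD = 1/√0.00517869 = 13.896.
Posterior mean = (0.00015641·357.46 + 0.00502229·489.31) / 0.00517869 = 485.328.

Posterior mean ≈ 485.328; posterior SD ≈ 13.896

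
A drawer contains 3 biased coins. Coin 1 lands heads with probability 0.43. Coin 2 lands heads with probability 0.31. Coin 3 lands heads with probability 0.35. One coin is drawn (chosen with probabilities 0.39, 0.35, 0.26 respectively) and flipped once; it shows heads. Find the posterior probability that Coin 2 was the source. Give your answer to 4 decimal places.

P(heads|C1) = 0.43; P(heads|C2) = 0.31; P(heads|C3) = 0.35.
Prior × likelihood for each source: 0.39·0.43=0.1677, 0.35·0.31=0.1085, 0.26·0.35=0.09100. Summing gives P(heads) = 0.36720.
P(Coin 2 | heads) = 0.1085 / 0.36720 = 0.2955.

Posterior probability ≈ 0.2955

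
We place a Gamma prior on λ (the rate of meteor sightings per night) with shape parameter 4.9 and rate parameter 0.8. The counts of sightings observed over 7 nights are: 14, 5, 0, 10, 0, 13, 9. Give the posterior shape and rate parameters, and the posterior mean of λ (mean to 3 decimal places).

Total count ∑xᵢ = 51 over n = 7 nights.
Gamma is conjugate to the Poisson likelihood: posterior is Gamma(shape = 4.9+51 = 55.9, rate = 0.8+7 = 7.8).
E[λ | data] = 55.9/7.8 = 7.167.

Posterior: Gamma(shape=55.9, rate=7.8); mean ≈ 7.167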